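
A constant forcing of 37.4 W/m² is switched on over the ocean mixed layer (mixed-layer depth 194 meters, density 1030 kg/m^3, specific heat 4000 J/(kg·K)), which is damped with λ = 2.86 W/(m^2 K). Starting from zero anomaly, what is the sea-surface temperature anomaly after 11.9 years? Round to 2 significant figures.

Areal heat capacity C = ρ c_p D = 1030 × 4000 × 194 = 7.99×10^8 J/(m^2 K).
τ = C / λ = 7.99×10^8 / 2.86 = 2.79×10^8 s.
Equilibrium anomaly ΔT_eq = F / λ = 37.4 / 2.86 = 13.1 K.
t = 11.9 years = 3.76×10^8 s, so t/τ = 1.34.
ΔT(t) = ΔT_eq (1 − e^(−t/τ)) = 13.1 × (1 − e^−1.34) = 9.67 K.

9.7 K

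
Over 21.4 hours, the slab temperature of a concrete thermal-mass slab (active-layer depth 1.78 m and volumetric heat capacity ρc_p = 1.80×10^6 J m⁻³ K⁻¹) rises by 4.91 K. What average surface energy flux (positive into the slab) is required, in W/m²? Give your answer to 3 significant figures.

204

Areal heat capacity C = ρc_p × D = 1.80×10^6 × 1.78 = 3.20×10^6 J/(m²·K).
Required heat per unit area: Q = C ΔT = 3.20×10^6 × 4.91 = 1.57×10^7 J/m².
Flux F = Q / Δt = 1.57×10^7 / 77000 s = 204 W/m².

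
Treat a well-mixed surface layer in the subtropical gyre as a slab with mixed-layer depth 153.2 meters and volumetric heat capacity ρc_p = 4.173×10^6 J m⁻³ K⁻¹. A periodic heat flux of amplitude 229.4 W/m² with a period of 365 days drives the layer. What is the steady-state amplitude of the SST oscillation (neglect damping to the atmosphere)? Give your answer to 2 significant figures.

1.8 K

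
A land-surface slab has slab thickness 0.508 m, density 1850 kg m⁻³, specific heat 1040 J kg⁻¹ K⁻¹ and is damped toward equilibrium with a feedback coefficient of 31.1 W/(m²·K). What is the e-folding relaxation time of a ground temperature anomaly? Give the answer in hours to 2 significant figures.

8.7 hours

Areal heat capacity C = ρ c_p D = 1850 × 1040 × 0.508 = 9.77×10^5 J/(m^2 K).
Relaxation time τ = C / λ = 9.77×10^5 / 31.1 = 31400 s.
In hours: 31400 s / (3600 s/hour) = 8.73 hours.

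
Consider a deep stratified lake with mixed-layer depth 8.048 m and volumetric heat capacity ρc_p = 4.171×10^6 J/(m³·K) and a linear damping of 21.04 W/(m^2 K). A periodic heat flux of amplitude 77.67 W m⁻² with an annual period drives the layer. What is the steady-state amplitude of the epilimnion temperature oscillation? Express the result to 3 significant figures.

Areal heat capacity C = ρc_p × D = 4.171×10^6 × 8.048 = 3.36×10^7 J m⁻² K⁻¹.
Angular frequency ω = 2π / T = 2π / 3.15×10^7 s = 1.99×10^-7 s⁻¹.
√((Cω)² + λ²) = √((6.69)² + 21.04²) = 22.1 W/(m²·K).
Amplitude A = F₀ / √((Cω)²+λ²) = 77.67 / 22.1 = 3.52 K.

3.52 K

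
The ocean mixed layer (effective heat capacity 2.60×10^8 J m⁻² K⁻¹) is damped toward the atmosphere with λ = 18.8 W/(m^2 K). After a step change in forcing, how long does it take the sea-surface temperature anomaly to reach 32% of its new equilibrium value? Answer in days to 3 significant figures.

61.7 days

Areal heat capacity C = 2.60×10^8 J m⁻² K⁻¹ (given).
τ = C / λ = 2.60×10^8 / 18.8 = 1.38×10^7 s.
Fraction reached: 1 − e^(−t/τ) = 0.32 ⇒ t = −τ ln(1 − 0.32) = τ × 0.386.
t = 5.33×10^6 s = 61.7 days.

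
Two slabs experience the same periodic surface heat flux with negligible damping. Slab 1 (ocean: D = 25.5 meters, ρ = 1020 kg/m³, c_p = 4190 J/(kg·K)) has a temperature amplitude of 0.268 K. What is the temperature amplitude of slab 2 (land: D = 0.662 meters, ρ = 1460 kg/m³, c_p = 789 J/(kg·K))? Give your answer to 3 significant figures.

C_ocean = 1.09×10^8 J/(m²·K); C_land = 7.63×10^5 J/(m²·K).
A ∝ 1/C ⇒ A_land = A_ocean × C_ocean/C_land = 0.268 × 143 = 38.3 K.

38.3 K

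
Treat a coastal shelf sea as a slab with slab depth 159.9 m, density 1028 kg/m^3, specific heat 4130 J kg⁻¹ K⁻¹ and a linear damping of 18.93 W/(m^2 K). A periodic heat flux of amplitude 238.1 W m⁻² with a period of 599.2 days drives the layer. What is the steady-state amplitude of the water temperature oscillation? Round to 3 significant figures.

Areal heat capacity C = ρ c_p D = 1028 × 4130 × 159.9 = 6.79×10^8 J/(m²·K).
Angular frequency ω = 2π / T = 2π / 5.18×10^7 s = 1.21×10^-7 s⁻¹.
√((Cω)² + λ²) = √((82.4)² + 18.93²) = 84.5 W/(m²·K).
Amplitude A = F₀ / √((Cω)²+λ²) = 238.1 / 84.5 = 2.82 K.

2.82 K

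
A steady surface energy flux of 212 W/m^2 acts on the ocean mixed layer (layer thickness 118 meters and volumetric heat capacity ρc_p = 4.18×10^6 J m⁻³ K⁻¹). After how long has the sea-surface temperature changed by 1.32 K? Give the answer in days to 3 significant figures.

35.5 days

Areal heat capacity C = ρc_p × D = 4.18×10^6 × 118 = 4.93×10^8 J/(m^2 K).
Time required: Δt = C ΔT / F = 4.93×10^8 × 1.32 / 212 = 3.07×10^6 s.
In days: 3.07×10^6 s / (86400 s/day) = 35.5 days.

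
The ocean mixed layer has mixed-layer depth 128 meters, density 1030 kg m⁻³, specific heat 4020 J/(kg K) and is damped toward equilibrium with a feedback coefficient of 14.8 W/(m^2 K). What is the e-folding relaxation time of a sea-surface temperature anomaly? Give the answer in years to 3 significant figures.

1.13 years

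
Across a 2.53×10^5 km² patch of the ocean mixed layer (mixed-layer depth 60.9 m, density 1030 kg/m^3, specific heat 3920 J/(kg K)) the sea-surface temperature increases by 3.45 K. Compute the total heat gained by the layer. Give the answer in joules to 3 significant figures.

Areal heat capacity C = ρ c_p D = 1030 × 3920 × 60.9 = 2.46×10^8 J m⁻² K⁻¹.
Heat per unit area: q = C ΔT = 2.46×10^8 × 3.45 = 8.48×10^8 J/m².
Total heat: Q = q × A = 8.48×10^8 × (2.53×10^5 × 10⁶ m²) = 2.15×10^20 J.

2.15×10^20 J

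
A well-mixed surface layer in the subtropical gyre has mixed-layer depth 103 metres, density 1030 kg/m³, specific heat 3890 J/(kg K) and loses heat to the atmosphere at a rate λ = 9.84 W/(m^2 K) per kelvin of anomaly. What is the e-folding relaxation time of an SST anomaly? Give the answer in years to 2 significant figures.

1.3 years

Areal heat capacity C = ρ c_p D = 1030 × 3890 × 103 = 4.13×10^8 J/(m²·K).
Relaxation time τ = C / λ = 4.13×10^8 / 9.84 = 4.19×10^7 s.
In years: 4.19×10^7 s / (3.156×10^7 s/year) = 1.33 years.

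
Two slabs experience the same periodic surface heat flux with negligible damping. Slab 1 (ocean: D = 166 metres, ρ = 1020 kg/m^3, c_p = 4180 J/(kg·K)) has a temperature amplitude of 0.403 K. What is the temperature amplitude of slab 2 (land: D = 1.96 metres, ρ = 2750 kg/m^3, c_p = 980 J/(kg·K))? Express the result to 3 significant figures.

54.0 K

C_ocean = 7.08×10^8 J/(m²·K); C_land = 5.28×10^6 J/(m²·K).
A ∝ 1/C ⇒ A_land = A_ocean × C_ocean/C_land = 0.403 × 134 = 54.0 K.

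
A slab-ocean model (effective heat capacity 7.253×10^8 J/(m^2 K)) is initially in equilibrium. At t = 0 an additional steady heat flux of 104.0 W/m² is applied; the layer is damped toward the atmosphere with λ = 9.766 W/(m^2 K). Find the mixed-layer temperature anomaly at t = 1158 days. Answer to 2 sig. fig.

Areal heat capacity C = 7.253×10^8 J/(m^2 K) (given).
τ = C / λ = 7.25×10^8 / 9.766 = 7.43×10^7 s.
Equilibrium anomaly ΔT_eq = F / λ = 104.0 / 9.766 = 10.6 K.
t = 1158 days = 1.00×10^8 s, so t/τ = 1.35.
ΔT(t) = ΔT_eq (1 − e^(−t/τ)) = 10.6 × (1 − e^−1.35) = 7.88 K.

7.9 K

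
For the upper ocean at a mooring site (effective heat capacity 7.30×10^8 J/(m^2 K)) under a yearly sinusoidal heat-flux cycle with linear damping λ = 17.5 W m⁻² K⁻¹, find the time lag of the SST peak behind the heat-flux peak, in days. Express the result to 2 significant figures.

Areal heat capacity C = 7.30×10^8 J/(m^2 K) (given).
ω = 2π / 3.15×10^7 s = 1.99×10^-7 s⁻¹.
Phase lag φ = arctan(Cω/λ) = arctan(145/17.5) = 1.45 rad.
Time lag = φ / ω = 1.45 / 1.99×10^-7 = 7.28×10^6 s = 84.3 days.

84 days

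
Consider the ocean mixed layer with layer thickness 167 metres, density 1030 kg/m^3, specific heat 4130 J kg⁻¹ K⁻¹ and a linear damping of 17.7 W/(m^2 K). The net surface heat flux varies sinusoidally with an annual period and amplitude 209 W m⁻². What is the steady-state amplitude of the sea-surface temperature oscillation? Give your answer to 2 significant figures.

Areal heat capacity C = ρ c_p D = 1030 × 4130 × 167 = 7.10×10^8 J m⁻² K⁻¹.
Angular frequency ω = 2π / T = 2π / 3.15×10^7 s = 1.99×10^-7 s⁻¹.
√((Cω)² + λ²) = √((142)² + 17.7²) = 143 W/(m²·K).
Amplitude A = F₀ / √((Cω)²+λ²) = 209 / 143 = 1.47 K.

1.5 K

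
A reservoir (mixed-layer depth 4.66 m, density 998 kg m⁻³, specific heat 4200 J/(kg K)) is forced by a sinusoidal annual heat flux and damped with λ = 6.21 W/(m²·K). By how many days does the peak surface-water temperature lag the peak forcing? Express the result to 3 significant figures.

Areal heat capacity C = ρ c_p D = 998 × 4200 × 4.66 = 1.95×10^7 J/(m^2 K).
ω = 2π / 3.15×10^7 s = 1.99×10^-7 s⁻¹.
Phase lag φ = arctan(Cω/λ) = arctan(3.89/6.21) = 0.560 rad.
Time lag = φ / ω = 0.560 / 1.99×10^-7 = 2.81×10^6 s = 32.5 days.

32.5 days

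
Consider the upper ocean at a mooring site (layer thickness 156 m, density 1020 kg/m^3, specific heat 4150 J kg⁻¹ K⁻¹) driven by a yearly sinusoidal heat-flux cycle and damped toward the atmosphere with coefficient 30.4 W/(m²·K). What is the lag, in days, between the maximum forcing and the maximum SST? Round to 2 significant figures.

Areal heat capacity C = ρ c_p D = 1020 × 4150 × 156 = 6.60×10^8 J/(m^2 K).
ω = 2π / 3.15×10^7 s = 1.99×10^-7 s⁻¹.
Phase lag φ = arctan(Cω/λ) = arctan(132/30.4) = 1.34 rad.
Time lag = φ / ω = 1.34 / 1.99×10^-7 = 6.74×10^6 s = 78.1 days.

78 days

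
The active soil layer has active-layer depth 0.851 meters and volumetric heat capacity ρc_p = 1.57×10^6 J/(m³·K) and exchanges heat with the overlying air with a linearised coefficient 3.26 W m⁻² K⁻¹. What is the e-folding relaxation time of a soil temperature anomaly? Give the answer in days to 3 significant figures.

4.74 days

Areal heat capacity C = ρc_p × D = 1.57×10^6 × 0.851 = 1.34×10^6 J m⁻² K⁻¹.
Relaxation time τ = C / λ = 1.34×10^6 / 3.26 = 4.10×10^5 s.
In days: 4.10×10^5 s / (86400 s/day) = 4.74 days.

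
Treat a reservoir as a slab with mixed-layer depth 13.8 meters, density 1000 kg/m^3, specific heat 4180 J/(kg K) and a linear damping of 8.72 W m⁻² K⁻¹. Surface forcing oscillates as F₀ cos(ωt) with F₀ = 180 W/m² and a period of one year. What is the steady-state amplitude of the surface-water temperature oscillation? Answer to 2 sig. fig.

Areal heat capacity C = ρ c_p D = 1000 × 4180 × 13.8 = 5.77×10^7 J m⁻² K⁻¹.
Angular frequency ω = 2π / T = 2π / 3.15×10^7 s = 1.99×10^-7 s⁻¹.
√((Cω)² + λ²) = √((11.5)² + 8.72²) = 14.4 W/(m²·K).
Amplitude A = F₀ / √((Cω)²+λ²) = 180 / 14.4 = 12.5 K.

12 K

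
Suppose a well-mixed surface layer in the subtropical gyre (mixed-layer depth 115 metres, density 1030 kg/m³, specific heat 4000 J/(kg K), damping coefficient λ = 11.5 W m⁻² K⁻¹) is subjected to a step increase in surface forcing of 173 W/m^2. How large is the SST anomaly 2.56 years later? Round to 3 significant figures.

Areal heat capacity C = ρ c_p D = 1030 × 4000 × 115 = 4.74×10^8 J/(m^2 K).
τ = C / λ = 4.74×10^8 / 11.5 = 4.12×10^7 s.
Equilibrium anomaly ΔT_eq = F / λ = 173 / 11.5 = 15.0 K.
t = 2.56 years = 8.08×10^7 s, so t/τ = 1.96.
ΔT(t) = ΔT_eq (1 − e^(−t/τ)) = 15.0 × (1 − e^−1.96) = 12.9 K.

12.9 K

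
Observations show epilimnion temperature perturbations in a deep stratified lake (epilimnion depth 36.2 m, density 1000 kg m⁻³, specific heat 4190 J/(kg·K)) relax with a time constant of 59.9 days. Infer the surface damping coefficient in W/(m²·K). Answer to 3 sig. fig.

29.3

Areal heat capacity C = ρ c_p D = 1000 × 4190 × 36.2 = 1.52×10^8 J/(m^2 K).
τ = 59.9 days = 5.18×10^6 s.
λ = C / τ = 1.52×10^8 / 5.18×10^6 = 29.3 W/(m²·K).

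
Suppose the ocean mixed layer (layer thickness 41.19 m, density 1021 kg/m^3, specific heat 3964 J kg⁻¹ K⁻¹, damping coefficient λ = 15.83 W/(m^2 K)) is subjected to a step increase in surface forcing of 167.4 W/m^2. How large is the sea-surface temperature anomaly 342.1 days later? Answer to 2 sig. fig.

Areal heat capacity C = ρ c_p D = 1021 × 3964 × 41.19 = 1.67×10^8 J/(m²·K).
τ = C / λ = 1.67×10^8 / 15.83 = 1.05×10^7 s.
Equilibrium anomaly ΔT_eq = F / λ = 167.4 / 15.83 = 10.6 K.
t = 342.1 days = 2.96×10^7 s, so t/τ = 2.81.
ΔT(t) = ΔT_eq (1 − e^(−t/τ)) = 10.6 × (1 − e^−2.81) = 9.94 K.

9.9 K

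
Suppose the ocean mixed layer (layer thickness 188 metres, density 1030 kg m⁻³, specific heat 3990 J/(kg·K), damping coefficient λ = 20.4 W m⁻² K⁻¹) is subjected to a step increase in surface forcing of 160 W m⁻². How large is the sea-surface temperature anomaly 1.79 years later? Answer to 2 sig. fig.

6.1 K

Areal heat capacity C = ρ c_p D = 1030 × 3990 × 188 = 7.73×10^8 J/(m^2 K).
τ = C / λ = 7.73×10^8 / 20.4 = 3.79×10^7 s.
Equilibrium anomaly ΔT_eq = F / λ = 160 / 20.4 = 7.84 K.
t = 1.79 years = 5.65×10^7 s, so t/τ = 1.49.
ΔT(t) = ΔT_eq (1 − e^(−t/τ)) = 7.84 × (1 − e^−1.49) = 6.08 K.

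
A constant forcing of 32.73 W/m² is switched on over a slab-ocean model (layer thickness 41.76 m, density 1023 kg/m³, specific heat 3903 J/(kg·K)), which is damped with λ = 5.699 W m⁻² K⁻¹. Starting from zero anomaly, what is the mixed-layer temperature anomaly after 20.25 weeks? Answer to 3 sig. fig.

1.96 K

Areal heat capacity C = ρ c_p D = 1023 × 3903 × 41.76 = 1.67×10^8 J/(m²·K).
τ = C / λ = 1.67×10^8 / 5.699 = 2.93×10^7 s.
Equilibrium anomaly ΔT_eq = F / λ = 32.73 / 5.699 = 5.74 K.
t = 20.25 weeks = 1.22×10^7 s, so t/τ = 0.419.
ΔT(t) = ΔT_eq (1 − e^(−t/τ)) = 5.74 × (1 − e^−0.419) = 1.96 K.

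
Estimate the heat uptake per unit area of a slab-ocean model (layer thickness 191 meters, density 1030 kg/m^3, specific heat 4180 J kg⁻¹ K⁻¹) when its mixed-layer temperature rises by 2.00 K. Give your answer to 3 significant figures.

1.64×10^9

Areal heat capacity C = ρ c_p D = 1030 × 4180 × 191 = 8.22×10^8 J/(m^2 K).
ΔQ = C ΔT = 8.22×10^8 × 2.00 = 1.64×10^9 J/m².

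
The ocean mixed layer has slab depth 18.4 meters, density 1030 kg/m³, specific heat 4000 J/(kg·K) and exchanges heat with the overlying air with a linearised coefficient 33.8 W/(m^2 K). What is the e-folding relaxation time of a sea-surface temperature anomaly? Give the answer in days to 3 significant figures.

26.0 days

Areal heat capacity C = ρ c_p D = 1030 × 4000 × 18.4 = 7.58×10^7 J/(m^2 K).
Relaxation time τ = C / λ = 7.58×10^7 / 33.8 = 2.24×10^6 s.
In days: 2.24×10^6 s / (86400 s/day) = 26.0 days.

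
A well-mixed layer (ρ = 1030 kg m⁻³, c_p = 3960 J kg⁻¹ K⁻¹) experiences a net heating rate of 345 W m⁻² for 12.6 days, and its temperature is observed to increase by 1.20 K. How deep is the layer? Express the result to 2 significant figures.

Heat input Q = F Δt = 345 × 1.09×10^6 s = 3.76×10^8 J/m².
Required areal heat capacity C = Q / ΔT = 3.13×10^8 J/(m²·K).
Depth D = C / (ρ c_p) = 3.13×10^8 / (1030 × 3960) = 76.7 m.

77 m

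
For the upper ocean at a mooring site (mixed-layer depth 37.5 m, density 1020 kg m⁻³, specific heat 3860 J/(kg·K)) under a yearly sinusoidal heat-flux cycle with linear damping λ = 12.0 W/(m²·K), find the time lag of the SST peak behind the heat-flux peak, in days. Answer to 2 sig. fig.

Areal heat capacity C = ρ c_p D = 1020 × 3860 × 37.5 = 1.48×10^8 J m⁻² K⁻¹.
ω = 2π / 3.15×10^7 s = 1.99×10^-7 s⁻¹.
Phase lag φ = arctan(Cω/λ) = arctan(29.4/12.0) = 1.18 rad.
Time lag = φ / ω = 1.18 / 1.99×10^-7 = 5.94×10^6 s = 68.7 days.

69 days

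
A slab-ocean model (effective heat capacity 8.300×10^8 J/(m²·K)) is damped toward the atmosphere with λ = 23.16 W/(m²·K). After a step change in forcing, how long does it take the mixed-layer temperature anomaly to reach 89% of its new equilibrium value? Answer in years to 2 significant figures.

2.5 years

Areal heat capacity C = 8.300×10^8 J/(m²·K) (given).
τ = C / λ = 8.30×10^8 / 23.16 = 3.58×10^7 s.
Fraction reached: 1 − e^(−t/τ) = 0.89 ⇒ t = −τ ln(1 − 0.89) = τ × 2.21.
t = 7.91×10^7 s = 2.51 years.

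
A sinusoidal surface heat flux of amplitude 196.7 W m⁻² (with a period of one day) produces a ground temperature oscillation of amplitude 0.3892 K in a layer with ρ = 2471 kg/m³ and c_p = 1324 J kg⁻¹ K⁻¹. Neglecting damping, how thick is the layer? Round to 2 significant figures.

2.1 m

ω = 2π / 86400 s = 7.27×10^-5 s⁻¹.
Required C = F₀ / (A ω) = 196.7 / (0.3892 × 7.27×10^-5) = 6.95×10^6 J/(m²·K).
D = C / (ρ c_p) = 6.95×10^6 / (2471 × 1324) = 2.12 m.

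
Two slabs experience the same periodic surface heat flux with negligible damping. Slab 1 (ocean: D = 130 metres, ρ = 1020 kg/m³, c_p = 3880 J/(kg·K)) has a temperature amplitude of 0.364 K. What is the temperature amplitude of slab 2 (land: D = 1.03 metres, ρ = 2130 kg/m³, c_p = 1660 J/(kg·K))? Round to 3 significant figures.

51.4 K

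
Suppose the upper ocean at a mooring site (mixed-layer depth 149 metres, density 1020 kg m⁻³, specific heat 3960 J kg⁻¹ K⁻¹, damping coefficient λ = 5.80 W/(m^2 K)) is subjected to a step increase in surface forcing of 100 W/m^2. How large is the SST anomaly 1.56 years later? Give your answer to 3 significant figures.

6.51 K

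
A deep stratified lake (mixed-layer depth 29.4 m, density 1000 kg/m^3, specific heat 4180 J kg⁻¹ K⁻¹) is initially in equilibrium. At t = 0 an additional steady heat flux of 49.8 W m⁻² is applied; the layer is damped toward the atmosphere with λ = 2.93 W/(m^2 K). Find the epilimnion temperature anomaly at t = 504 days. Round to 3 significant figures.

11.0 K

Areal heat capacity C = ρ c_p D = 1000 × 4180 × 29.4 = 1.23×10^8 J m⁻² K⁻¹.
τ = C / λ = 1.23×10^8 / 2.93 = 4.19×10^7 s.
Equilibrium anomaly ΔT_eq = F / λ = 49.8 / 2.93 = 17.0 K.
t = 504 days = 4.35×10^7 s, so t/τ = 1.04.
ΔT(t) = ΔT_eq (1 − e^(−t/τ)) = 17.0 × (1 − e^−1.04) = 11.0 K.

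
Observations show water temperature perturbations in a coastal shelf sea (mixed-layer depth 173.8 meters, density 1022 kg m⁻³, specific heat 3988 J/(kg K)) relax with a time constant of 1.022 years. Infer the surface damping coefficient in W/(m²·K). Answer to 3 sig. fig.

Areal heat capacity C = ρ c_p D = 1022 × 3988 × 173.8 = 7.08×10^8 J m⁻² K⁻¹.
τ = 1.022 years = 3.23×10^7 s.
λ = C / τ = 7.08×10^8 / 3.23×10^7 = 22.0 W/(m²·K).

22.0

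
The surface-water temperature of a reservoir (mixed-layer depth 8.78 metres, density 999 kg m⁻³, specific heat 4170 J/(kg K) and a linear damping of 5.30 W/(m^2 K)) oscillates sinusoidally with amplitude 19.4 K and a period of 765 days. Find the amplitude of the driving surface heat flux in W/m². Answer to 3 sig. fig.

Areal heat capacity C = ρ c_p D = 999 × 4170 × 8.78 = 3.66×10^7 J/(m²·K).
ω = 2π / 6.61×10^7 s = 9.51×10^-8 s⁻¹.
√((Cω)² + λ²) = √((3.48)² + 5.30²) = 6.34 W/(m²·K).
F₀ = A × √((Cω)²+λ²) = 19.4 × 6.34 = 123 W/m².

123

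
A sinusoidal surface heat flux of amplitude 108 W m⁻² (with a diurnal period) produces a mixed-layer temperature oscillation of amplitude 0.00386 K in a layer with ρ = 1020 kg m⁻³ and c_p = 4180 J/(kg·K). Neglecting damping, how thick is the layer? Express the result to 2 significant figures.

ω = 2π / 86400 s = 7.27×10^-5 s⁻¹.
Required C = F₀ / (A ω) = 108 / (0.00386 × 7.27×10^-5) = 3.85×10^8 J/(m²·K).
D = C / (ρ c_p) = 3.85×10^8 / (1020 × 4180) = 90.2 m.

90 m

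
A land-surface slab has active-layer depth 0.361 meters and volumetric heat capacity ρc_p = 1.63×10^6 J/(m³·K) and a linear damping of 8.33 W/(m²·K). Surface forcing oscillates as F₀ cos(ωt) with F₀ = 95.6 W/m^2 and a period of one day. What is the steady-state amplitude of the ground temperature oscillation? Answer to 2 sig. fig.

2.2 K

Areal heat capacity C = ρc_p × D = 1.63×10^6 × 0.361 = 5.88×10^5 J m⁻² K⁻¹.
Angular frequency ω = 2π / T = 2π / 86400 s = 7.27×10^-5 s⁻¹.
√((Cω)² + λ²) = √((42.8)² + 8.33²) = 43.6 W/(m²·K).
Amplitude A = F₀ / √((Cω)²+λ²) = 95.6 / 43.6 = 2.19 K.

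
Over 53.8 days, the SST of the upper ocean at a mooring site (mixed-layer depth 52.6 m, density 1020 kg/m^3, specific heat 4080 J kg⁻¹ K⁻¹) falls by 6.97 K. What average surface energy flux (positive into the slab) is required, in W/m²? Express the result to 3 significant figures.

-328

Areal heat capacity C = ρ c_p D = 1020 × 4080 × 52.6 = 2.19×10^8 J/(m^2 K).
Required heat per unit area: Q = C ΔT = 2.19×10^8 × -6.97 = -1.53×10^9 J/m².
Flux F = Q / Δt = -1.53×10^9 / 4.65×10^6 s = -328 W/m².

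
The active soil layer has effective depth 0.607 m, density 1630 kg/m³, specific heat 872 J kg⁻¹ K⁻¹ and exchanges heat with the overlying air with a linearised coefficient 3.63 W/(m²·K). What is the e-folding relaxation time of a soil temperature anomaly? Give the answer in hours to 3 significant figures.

66.0 hours

Areal heat capacity C = ρ c_p D = 1630 × 872 × 0.607 = 8.63×10^5 J/(m^2 K).
Relaxation time τ = C / λ = 8.63×10^5 / 3.63 = 2.38×10^5 s.
In hours: 2.38×10^5 s / (3600 s/hour) = 66.0 hours.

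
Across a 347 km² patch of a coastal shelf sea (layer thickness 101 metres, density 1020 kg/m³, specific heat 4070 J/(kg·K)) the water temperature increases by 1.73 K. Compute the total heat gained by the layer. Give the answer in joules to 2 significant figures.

Areal heat capacity C = ρ c_p D = 1020 × 4070 × 101 = 4.19×10^8 J/(m^2 K).
Heat per unit area: q = C ΔT = 4.19×10^8 × 1.73 = 7.25×10^8 J/m².
Total heat: Q = q × A = 7.25×10^8 × (347 × 10⁶ m²) = 2.52×10^17 J.

2.5×10^17 J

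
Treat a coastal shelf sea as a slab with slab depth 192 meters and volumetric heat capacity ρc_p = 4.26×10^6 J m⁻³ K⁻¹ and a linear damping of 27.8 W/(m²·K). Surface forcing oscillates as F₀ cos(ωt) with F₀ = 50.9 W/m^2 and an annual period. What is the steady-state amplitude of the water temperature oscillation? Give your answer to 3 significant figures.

0.308 K

Areal heat capacity C = ρc_p × D = 4.26×10^6 × 192 = 8.18×10^8 J/(m^2 K).
Angular frequency ω = 2π / T = 2π / 3.15×10^7 s = 1.99×10^-7 s⁻¹.
√((Cω)² + λ²) = √((163)² + 27.8²) = 165 W/(m²·K).
Amplitude A = F₀ / √((Cω)²+λ²) = 50.9 / 165 = 0.308 K.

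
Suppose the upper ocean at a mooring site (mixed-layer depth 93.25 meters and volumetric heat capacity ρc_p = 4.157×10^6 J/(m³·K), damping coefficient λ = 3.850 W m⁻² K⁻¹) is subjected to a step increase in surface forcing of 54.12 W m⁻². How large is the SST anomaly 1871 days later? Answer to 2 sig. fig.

Areal heat capacity C = ρc_p × D = 4.157×10^6 × 93.25 = 3.88×10^8 J/(m²·K).
τ = C / λ = 3.88×10^8 / 3.850 = 1.01×10^8 s.
Equilibrium anomaly ΔT_eq = F / λ = 54.12 / 3.850 = 14.1 K.
t = 1871 days = 1.62×10^8 s, so t/τ = 1.61.
ΔT(t) = ΔT_eq (1 − e^(−t/τ)) = 14.1 × (1 − e^−1.61) = 11.2 K.

11 K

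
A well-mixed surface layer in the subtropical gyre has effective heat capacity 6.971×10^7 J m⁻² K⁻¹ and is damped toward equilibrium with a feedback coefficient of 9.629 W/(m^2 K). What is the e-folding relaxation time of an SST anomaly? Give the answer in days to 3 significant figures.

83.8 days

Areal heat capacity C = 6.971×10^7 J m⁻² K⁻¹ (given).
Relaxation time τ = C / λ = 6.97×10^7 / 9.629 = 7.24×10^6 s.
In days: 7.24×10^6 s / (86400 s/day) = 83.8 days.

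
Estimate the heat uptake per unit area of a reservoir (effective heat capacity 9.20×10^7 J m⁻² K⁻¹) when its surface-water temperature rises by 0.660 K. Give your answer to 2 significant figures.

6.1×10^7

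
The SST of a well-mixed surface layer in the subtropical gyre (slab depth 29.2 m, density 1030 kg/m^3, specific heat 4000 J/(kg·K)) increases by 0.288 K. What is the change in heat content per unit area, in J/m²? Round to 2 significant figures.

Areal heat capacity C = ρ c_p D = 1030 × 4000 × 29.2 = 1.20×10^8 J/(m²·K).
ΔQ = C ΔT = 1.20×10^8 × 0.288 = 3.46×10^7 J/m².

3.5×10^7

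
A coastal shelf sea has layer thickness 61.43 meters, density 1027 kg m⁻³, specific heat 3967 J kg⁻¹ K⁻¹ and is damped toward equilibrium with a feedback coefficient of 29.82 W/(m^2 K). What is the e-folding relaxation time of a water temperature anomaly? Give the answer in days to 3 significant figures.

97.1 days

Areal heat capacity C = ρ c_p D = 1027 × 3967 × 61.43 = 2.50×10^8 J/(m²·K).
Relaxation time τ = C / λ = 2.50×10^8 / 29.82 = 8.39×10^6 s.
In days: 8.39×10^6 s / (86400 s/day) = 97.1 days.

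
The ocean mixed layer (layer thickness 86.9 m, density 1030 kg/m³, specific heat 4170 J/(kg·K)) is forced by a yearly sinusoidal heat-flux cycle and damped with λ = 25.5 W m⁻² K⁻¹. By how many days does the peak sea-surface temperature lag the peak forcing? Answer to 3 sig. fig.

72.1 days

Areal heat capacity C = ρ c_p D = 1030 × 4170 × 86.9 = 3.73×10^8 J m⁻² K⁻¹.
ω = 2π / 3.15×10^7 s = 1.99×10^-7 s⁻¹.
Phase lag φ = arctan(Cω/λ) = arctan(74.4/25.5) = 1.24 rad.
Time lag = φ / ω = 1.24 / 1.99×10^-7 = 6.23×10^6 s = 72.1 days.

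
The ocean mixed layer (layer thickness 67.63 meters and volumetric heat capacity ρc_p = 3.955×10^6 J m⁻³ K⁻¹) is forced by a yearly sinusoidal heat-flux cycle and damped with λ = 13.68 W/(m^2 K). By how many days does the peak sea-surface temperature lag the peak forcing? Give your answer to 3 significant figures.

76.7 days

Areal heat capacity C = ρc_p × D = 3.955×10^6 × 67.63 = 2.67×10^8 J/(m²·K).
ω = 2π / 3.15×10^7 s = 1.99×10^-7 s⁻¹.
Phase lag φ = arctan(Cω/λ) = arctan(53.3/13.68) = 1.32 rad.
Time lag = φ / ω = 1.32 / 1.99×10^-7 = 6.62×10^6 s = 76.7 days.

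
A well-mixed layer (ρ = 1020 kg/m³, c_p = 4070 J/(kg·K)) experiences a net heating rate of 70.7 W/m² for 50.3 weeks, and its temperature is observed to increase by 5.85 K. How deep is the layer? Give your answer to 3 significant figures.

88.6 m

Heat input Q = F Δt = 70.7 × 3.04×10^7 s = 2.15×10^9 J/m².
Required areal heat capacity C = Q / ΔT = 3.68×10^8 J/(m²·K).
Depth D = C / (ρ c_p) = 3.68×10^8 / (1020 × 4070) = 88.6 m.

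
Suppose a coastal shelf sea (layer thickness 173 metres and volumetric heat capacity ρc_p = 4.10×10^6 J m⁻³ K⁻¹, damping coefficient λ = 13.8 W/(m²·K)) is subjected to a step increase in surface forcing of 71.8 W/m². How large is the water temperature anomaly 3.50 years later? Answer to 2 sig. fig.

Areal heat capacity C = ρc_p × D = 4.10×10^6 × 173 = 7.09×10^8 J/(m^2 K).
τ = C / λ = 7.09×10^8 / 13.8 = 5.14×10^7 s.
Equilibrium anomaly ΔT_eq = F / λ = 71.8 / 13.8 = 5.20 K.
t = 3.50 years = 1.10×10^8 s, so t/τ = 2.15.
ΔT(t) = ΔT_eq (1 − e^(−t/τ)) = 5.20 × (1 − e^−2.15) = 4.60 K.

4.6 K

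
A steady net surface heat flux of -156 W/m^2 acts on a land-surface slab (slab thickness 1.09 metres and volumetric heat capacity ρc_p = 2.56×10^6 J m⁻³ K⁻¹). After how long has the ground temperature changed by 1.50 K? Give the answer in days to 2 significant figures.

0.31 days

Areal heat capacity C = ρc_p × D = 2.56×10^6 × 1.09 = 2.79×10^6 J/(m^2 K).
Time required: Δt = C ΔT / F = 2.79×10^6 × -1.50 / -156 = 26800 s.
In days: 26800 s / (86400 s/day) = 0.311 days.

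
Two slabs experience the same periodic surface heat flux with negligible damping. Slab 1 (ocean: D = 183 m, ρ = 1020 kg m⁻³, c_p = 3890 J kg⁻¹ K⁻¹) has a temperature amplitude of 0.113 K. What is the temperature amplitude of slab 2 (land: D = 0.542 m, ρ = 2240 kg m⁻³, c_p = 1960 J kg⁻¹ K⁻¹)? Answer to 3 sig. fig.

34.5 K

C_ocean = 7.26×10^8 J/(m²·K); C_land = 2.38×10^6 J/(m²·K).
A ∝ 1/C ⇒ A_land = A_ocean × C_ocean/C_land = 0.113 × 305 = 34.5 K.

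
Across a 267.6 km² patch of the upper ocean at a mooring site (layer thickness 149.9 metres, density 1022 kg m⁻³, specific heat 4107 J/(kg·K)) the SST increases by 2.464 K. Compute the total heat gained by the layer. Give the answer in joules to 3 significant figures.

4.15×10^17 J

Areal heat capacity C = ρ c_p D = 1022 × 4107 × 149.9 = 6.29×10^8 J/(m^2 K).
Heat per unit area: q = C ΔT = 6.29×10^8 × 2.464 = 1.55×10^9 J/m².
Total heat: Q = q × A = 1.55×10^9 × (267.6 × 10⁶ m²) = 4.15×10^17 J.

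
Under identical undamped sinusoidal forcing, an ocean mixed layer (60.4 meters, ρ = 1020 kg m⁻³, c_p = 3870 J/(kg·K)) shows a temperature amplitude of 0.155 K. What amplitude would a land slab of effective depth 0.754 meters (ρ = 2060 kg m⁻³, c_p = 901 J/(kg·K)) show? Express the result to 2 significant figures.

26 K

C_ocean = 2.38×10^8 J/(m²·K); C_land = 1.40×10^6 J/(m²·K).
A ∝ 1/C ⇒ A_land = A_ocean × C_ocean/C_land = 0.155 × 170 = 26.4 K.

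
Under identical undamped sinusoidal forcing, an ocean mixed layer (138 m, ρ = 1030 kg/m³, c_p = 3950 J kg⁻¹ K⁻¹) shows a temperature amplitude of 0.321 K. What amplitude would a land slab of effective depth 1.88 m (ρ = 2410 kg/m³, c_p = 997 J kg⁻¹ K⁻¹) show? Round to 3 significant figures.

39.9 K

C_ocean = 5.61×10^8 J/(m²·K); C_land = 4.52×10^6 J/(m²·K).
A ∝ 1/C ⇒ A_land = A_ocean × C_ocean/C_land = 0.321 × 124 = 39.9 K.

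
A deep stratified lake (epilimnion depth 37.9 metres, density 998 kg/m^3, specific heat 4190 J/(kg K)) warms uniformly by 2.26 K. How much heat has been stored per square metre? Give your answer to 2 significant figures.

Areal heat capacity C = ρ c_p D = 998 × 4190 × 37.9 = 1.58×10^8 J/(m²·K).
ΔQ = C ΔT = 1.58×10^8 × 2.26 = 3.58×10^8 J/m².

3.6×10^8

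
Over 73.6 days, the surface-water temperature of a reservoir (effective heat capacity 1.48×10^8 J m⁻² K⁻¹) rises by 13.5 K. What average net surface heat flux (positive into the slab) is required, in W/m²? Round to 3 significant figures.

314

Areal heat capacity C = 1.48×10^8 J m⁻² K⁻¹ (given).
Required heat per unit area: Q = C ΔT = 1.48×10^8 × 13.5 = 2.00×10^9 J/m².
Flux F = Q / Δt = 2.00×10^9 / 6.36×10^6 s = 314 W/m².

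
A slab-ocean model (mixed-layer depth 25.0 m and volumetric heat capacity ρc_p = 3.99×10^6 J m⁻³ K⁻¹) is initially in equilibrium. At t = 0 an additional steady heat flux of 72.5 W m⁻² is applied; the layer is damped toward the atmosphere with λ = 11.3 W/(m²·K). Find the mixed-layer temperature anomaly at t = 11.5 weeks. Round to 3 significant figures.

Areal heat capacity C = ρc_p × D = 3.99×10^6 × 25.0 = 9.98×10^7 J/(m²·K).
τ = C / λ = 9.98×10^7 / 11.3 = 8.83×10^6 s.
Equilibrium anomaly ΔT_eq = F / λ = 72.5 / 11.3 = 6.42 K.
t = 11.5 weeks = 6.96×10^6 s, so t/τ = 0.788.
ΔT(t) = ΔT_eq (1 − e^(−t/τ)) = 6.42 × (1 − e^−0.788) = 3.50 K.

3.50 K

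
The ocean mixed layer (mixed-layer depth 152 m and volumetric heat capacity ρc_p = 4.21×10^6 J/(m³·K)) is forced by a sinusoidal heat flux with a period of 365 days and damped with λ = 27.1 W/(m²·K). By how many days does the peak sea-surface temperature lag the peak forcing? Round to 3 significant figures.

79.1 days

Areal heat capacity C = ρc_p × D = 4.21×10^6 × 152 = 6.40×10^8 J/(m²·K).
ω = 2π / 3.15×10^7 s = 1.99×10^-7 s⁻¹.
Phase lag φ = arctan(Cω/λ) = arctan(127/27.1) = 1.36 rad.
Time lag = φ / ω = 1.36 / 1.99×10^-7 = 6.83×10^6 s = 79.1 days.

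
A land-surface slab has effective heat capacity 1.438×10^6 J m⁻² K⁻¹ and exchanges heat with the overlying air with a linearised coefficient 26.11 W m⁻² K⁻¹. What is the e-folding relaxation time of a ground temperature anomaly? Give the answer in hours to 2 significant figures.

Areal heat capacity C = 1.438×10^6 J m⁻² K⁻¹ (given).
Relaxation time τ = C / λ = 1.44×10^6 / 26.11 = 55100 s.
In hours: 55100 s / (3600 s/hour) = 15.3 hours.

15 hours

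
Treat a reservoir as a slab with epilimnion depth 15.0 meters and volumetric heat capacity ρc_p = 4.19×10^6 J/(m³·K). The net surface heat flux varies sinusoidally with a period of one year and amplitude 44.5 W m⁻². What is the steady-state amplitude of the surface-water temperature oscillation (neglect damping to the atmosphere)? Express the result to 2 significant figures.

Areal heat capacity C = ρc_p × D = 4.19×10^6 × 15.0 = 6.28×10^7 J/(m²·K).
Angular frequency ω = 2π / T = 2π / 3.15×10^7 s = 1.99×10^-7 s⁻¹.
Cω = 6.28×10^7 × 1.99×10^-7 = 12.5 W/(m²·K).
Amplitude A = F₀ / (Cω) = 44.5 / 12.5 = 3.55 K.

3.6 K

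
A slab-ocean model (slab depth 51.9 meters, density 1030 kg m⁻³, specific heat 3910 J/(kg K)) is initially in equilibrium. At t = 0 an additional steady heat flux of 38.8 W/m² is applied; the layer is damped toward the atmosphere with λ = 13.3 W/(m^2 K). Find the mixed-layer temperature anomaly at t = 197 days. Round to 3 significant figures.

Areal heat capacity C = ρ c_p D = 1030 × 3910 × 51.9 = 2.09×10^8 J/(m^2 K).
τ = C / λ = 2.09×10^8 / 13.3 = 1.57×10^7 s.
Equilibrium anomaly ΔT_eq = F / λ = 38.8 / 13.3 = 2.92 K.
t = 197 days = 1.70×10^7 s, so t/τ = 1.08.
ΔT(t) = ΔT_eq (1 − e^(−t/τ)) = 2.92 × (1 − e^−1.08) = 1.93 K.

1.93 K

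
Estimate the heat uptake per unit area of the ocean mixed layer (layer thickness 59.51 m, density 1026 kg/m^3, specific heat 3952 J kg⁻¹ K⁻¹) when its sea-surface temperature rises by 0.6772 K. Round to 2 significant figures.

1.6×10^8

Areal heat capacity C = ρ c_p D = 1026 × 3952 × 59.51 = 2.41×10^8 J m⁻² K⁻¹.
ΔQ = C ΔT = 2.41×10^8 × 0.6772 = 1.63×10^8 J/m².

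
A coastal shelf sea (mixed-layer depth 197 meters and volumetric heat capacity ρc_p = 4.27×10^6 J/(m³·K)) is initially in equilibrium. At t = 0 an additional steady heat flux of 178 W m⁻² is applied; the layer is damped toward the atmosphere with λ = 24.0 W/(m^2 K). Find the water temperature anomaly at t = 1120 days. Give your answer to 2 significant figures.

Areal heat capacity C = ρc_p × D = 4.27×10^6 × 197 = 8.41×10^8 J/(m^2 K).
τ = C / λ = 8.41×10^8 / 24.0 = 3.50×10^7 s.
Equilibrium anomaly ΔT_eq = F / λ = 178 / 24.0 = 7.42 K.
t = 1120 days = 9.68×10^7 s, so t/τ = 2.76.
ΔT(t) = ΔT_eq (1 − e^(−t/τ)) = 7.42 × (1 − e^−2.76) = 6.95 K.

6.9 K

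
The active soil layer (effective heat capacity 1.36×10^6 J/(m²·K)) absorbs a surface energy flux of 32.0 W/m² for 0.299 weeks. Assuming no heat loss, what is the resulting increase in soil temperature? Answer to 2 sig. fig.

4.3 K

Areal heat capacity C = 1.36×10^6 J/(m²·K) (given).
Net heat input Q = F Δt = 32.0 × (0.299 weeks × 6.048×10^5 s/week) = 5.79×10^6 J/m².
ΔT = Q / C = 5.79×10^6 / 1.36×10^6 = 4.25 K.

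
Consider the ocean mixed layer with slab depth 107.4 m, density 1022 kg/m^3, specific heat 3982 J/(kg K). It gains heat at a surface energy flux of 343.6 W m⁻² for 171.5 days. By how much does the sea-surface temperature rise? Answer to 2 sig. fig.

Areal heat capacity C = ρ c_p D = 1022 × 3982 × 107.4 = 4.37×10^8 J/(m²·K).
Net heat input Q = F Δt = 343.6 × (171.5 days × 86400 s/day) = 5.09×10^9 J/m².
ΔT = Q / C = 5.09×10^9 / 4.37×10^8 = 11.6 K.

12 K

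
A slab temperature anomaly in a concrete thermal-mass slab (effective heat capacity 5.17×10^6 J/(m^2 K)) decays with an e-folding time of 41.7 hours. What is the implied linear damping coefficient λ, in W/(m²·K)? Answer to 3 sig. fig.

Areal heat capacity C = 5.17×10^6 J/(m^2 K) (given).
τ = 41.7 hours = 1.50×10^5 s.
λ = C / τ = 5.17×10^6 / 1.50×10^5 = 34.4 W/(m²·K).

34.4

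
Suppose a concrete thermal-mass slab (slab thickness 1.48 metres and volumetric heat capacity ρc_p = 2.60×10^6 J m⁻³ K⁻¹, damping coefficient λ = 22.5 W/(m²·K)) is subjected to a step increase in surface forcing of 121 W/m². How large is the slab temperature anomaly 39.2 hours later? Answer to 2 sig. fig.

3.0 K

Areal heat capacity C = ρc_p × D = 2.60×10^6 × 1.48 = 3.85×10^6 J/(m^2 K).
τ = C / λ = 3.85×10^6 / 22.5 = 1.71×10^5 s.
Equilibrium anomaly ΔT_eq = F / λ = 121 / 22.5 = 5.38 K.
t = 39.2 hours = 1.41×10^5 s, so t/τ = 0.825.
ΔT(t) = ΔT_eq (1 − e^(−t/τ)) = 5.38 × (1 − e^−0.825) = 3.02 K.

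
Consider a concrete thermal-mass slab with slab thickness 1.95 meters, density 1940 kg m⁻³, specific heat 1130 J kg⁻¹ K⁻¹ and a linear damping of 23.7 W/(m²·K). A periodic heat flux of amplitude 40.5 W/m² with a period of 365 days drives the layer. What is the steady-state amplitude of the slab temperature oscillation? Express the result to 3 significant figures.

Areal heat capacity C = ρ c_p D = 1940 × 1130 × 1.95 = 4.27×10^6 J/(m²·K).
Angular frequency ω = 2π / T = 2π / 3.15×10^7 s = 1.99×10^-7 s⁻¹.
√((Cω)² + λ²) = √((0.852)² + 23.7²) = 23.7 W/(m²·K).
Amplitude A = F₀ / √((Cω)²+λ²) = 40.5 / 23.7 = 1.71 K.

1.71 K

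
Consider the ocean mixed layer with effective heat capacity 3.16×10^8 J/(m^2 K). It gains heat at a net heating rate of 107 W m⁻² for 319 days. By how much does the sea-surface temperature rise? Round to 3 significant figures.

Areal heat capacity C = 3.16×10^8 J/(m^2 K) (given).
Net heat input Q = F Δt = 107 × (319 days × 86400 s/day) = 2.95×10^9 J/m².
ΔT = Q / C = 2.95×10^9 / 3.16×10^8 = 9.33 K.

9.33 K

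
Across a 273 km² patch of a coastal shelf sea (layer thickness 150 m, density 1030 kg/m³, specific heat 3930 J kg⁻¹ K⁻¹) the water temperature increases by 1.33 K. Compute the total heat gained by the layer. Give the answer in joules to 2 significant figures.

2.2×10^17 J

Areal heat capacity C = ρ c_p D = 1030 × 3930 × 150 = 6.07×10^8 J/(m^2 K).
Heat per unit area: q = C ΔT = 6.07×10^8 × 1.33 = 8.08×10^8 J/m².
Total heat: Q = q × A = 8.08×10^8 × (273 × 10⁶ m²) = 2.20×10^17 J.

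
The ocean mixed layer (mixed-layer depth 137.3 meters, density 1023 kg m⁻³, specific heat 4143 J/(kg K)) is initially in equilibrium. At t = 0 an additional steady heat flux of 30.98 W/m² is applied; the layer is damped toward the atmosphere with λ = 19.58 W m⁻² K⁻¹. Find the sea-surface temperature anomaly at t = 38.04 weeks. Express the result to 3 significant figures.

Areal heat capacity C = ρ c_p D = 1023 × 4143 × 137.3 = 5.82×10^8 J/(m²·K).
τ = C / λ = 5.82×10^8 / 19.58 = 2.97×10^7 s.
Equilibrium anomaly ΔT_eq = F / λ = 30.98 / 19.58 = 1.58 K.
t = 38.04 weeks = 2.30×10^7 s, so t/τ = 0.774.
ΔT(t) = ΔT_eq (1 − e^(−t/τ)) = 1.58 × (1 − e^−0.774) = 0.853 K.

0.853 K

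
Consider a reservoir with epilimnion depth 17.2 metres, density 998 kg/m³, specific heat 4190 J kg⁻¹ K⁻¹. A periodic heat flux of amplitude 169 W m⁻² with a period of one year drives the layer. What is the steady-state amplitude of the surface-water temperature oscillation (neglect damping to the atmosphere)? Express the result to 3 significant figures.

11.8 K

Areal heat capacity C = ρ c_p D = 998 × 4190 × 17.2 = 7.19×10^7 J m⁻² K⁻¹.
Angular frequency ω = 2π / T = 2π / 3.15×10^7 s = 1.99×10^-7 s⁻¹.
Cω = 7.19×10^7 × 1.99×10^-7 = 14.3 W/(m²·K).
Amplitude A = F₀ / (Cω) = 169 / 14.3 = 11.8 K.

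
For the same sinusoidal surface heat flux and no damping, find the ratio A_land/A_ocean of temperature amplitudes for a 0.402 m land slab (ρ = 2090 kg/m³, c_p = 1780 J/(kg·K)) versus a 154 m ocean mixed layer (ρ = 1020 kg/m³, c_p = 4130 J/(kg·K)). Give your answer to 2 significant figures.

C_ocean = 1020 × 4130 × 154 = 6.49×10^8 J/(m²·K).
C_land = 2090 × 1780 × 0.402 = 1.50×10^6 J/(m²·K).
Undamped amplitude ∝ 1/C, so A_land/A_ocean = C_ocean/C_land = 434.

430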